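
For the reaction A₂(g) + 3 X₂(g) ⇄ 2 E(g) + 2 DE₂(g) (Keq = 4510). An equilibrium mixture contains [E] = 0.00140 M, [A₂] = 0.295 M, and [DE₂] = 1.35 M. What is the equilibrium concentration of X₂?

At equilibrium, Keq = [E]²·[DE₂]² / ([A₂]·[X₂]³) = 4510.
(0.00140)²·(1.35)² / ((0.295)·([X₂])³) = 4510
[X₂]³ = 2.68×10⁻⁹ ⇒ [X₂] = 0.00139 M

[X₂] = 0.00139 M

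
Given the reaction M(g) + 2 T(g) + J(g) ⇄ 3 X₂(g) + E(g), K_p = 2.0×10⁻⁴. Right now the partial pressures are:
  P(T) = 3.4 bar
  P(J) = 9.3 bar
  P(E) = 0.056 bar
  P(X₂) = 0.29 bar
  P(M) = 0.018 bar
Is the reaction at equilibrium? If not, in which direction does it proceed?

Q_p = P(X₂)³·P(E) / (P(M)·P(T)²·P(J)) = (0.29)³·(0.056) / ((0.018)·(3.4)²·(9.3)) = 7.1×10⁻⁴
Q_p = 7.1×10⁻⁴ > K_p = 2.0×10⁻⁴, so the reverse reaction proceeds.

to the left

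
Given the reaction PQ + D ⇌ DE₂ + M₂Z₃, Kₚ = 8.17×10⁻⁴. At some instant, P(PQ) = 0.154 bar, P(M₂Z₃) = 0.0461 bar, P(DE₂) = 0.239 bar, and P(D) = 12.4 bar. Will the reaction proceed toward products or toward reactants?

reverse (toward reactants)

Qₚ = P(DE₂)·P(M₂Z₃) / (P(PQ)·P(D)) = (0.239)·(0.0461) / ((0.154)·(12.4)) = 0.00577
Qₚ = 0.00577 > Kₚ = 8.17×10⁻⁴, so the reverse reaction proceeds.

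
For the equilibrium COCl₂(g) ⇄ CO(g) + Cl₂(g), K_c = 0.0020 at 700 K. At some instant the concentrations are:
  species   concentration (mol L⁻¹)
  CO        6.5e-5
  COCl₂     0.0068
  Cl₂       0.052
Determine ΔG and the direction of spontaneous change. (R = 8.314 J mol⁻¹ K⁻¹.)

ΔG = -8.10 kJ/mol; the forward reaction is spontaneous

Q_c = [CO]·[Cl₂] / [COCl₂] = (6.5e-5)·(0.052) / (0.0068) = 4.97e-4
ΔG = RT ln(Q_c/K_c) = (8.314 J mol⁻¹ K⁻¹)(700 K) × ln(4.97e-4/0.0020)
   = (5.820 kJ/mol)(-1.392) = -8.10 kJ/mol
ΔG < 0, so the forward reaction is spontaneous (proceeds forward).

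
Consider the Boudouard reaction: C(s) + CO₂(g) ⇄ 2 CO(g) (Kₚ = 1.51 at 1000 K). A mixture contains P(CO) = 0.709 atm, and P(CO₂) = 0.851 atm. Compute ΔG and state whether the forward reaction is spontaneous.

(C is a pure solid — omitted from Qₚ.)
Qₚ = P(CO)² / P(CO₂) = (0.709)² / (0.851) = 0.591
ΔG = RT ln(Qₚ/Kₚ) = (8.314 J mol⁻¹ K⁻¹)(1000 K) × ln(0.591/1.51)
   = (8.314 kJ/mol)(-0.9380) = -7.80 kJ/mol
ΔG < 0, so the forward reaction is spontaneous (proceeds forward).

ΔG = -7.80 kJ/mol; the forward reaction is spontaneous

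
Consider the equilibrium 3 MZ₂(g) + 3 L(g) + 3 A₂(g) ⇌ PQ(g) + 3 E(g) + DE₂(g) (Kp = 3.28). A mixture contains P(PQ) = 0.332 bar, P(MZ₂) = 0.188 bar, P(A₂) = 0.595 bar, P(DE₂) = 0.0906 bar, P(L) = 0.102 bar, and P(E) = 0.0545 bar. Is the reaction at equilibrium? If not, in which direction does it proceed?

Qp = P(PQ)·P(E)³·P(DE₂) / (P(MZ₂)³·P(L)³·P(A₂)³) = (0.332)·(0.0545)³·(0.0906) / ((0.188)³·(0.102)³·(0.595)³) = 3.28
Qp = 3.28 = Kp, so the system is already at equilibrium.

no net change (already at equilibrium)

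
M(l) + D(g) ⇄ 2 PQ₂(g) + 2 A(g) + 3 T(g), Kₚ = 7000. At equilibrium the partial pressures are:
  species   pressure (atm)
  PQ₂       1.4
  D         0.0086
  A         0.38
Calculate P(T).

P(T) = 6.0 atm

(M is a pure liquid — omitted from Kₚ.)
At equilibrium, Kₚ = P(PQ₂)²·P(A)²·P(T)³ / P(D) = 7000.
(1.4)²·(0.38)²·(P(T))³ / (0.0086) = 7000
P(T)³ = 213 ⇒ P(T) = 6.0 atm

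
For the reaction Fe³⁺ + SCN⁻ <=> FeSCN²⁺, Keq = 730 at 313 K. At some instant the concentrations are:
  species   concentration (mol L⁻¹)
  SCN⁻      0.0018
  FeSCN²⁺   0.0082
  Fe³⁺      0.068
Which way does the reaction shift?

in the forward direction

Q = [FeSCN²⁺] / ([Fe³⁺]·[SCN⁻]) = (0.0082) / ((0.068)·(0.0018)) = 67
Q = 67 < Keq = 730, so the forward reaction proceeds.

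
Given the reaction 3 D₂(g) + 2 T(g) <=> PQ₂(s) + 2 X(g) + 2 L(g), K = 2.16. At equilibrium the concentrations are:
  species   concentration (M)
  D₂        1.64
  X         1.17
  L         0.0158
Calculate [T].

[T] = 0.00599 M

(PQ₂ is a pure solid — omitted from K.)
At equilibrium, K = [X]²·[L]² / ([D₂]³·[T]²) = 2.16.
(1.17)²·(0.0158)² / ((1.64)³·([T])²) = 2.16
[T]² = 3.59×10⁻⁵ ⇒ [T] = 0.00599 M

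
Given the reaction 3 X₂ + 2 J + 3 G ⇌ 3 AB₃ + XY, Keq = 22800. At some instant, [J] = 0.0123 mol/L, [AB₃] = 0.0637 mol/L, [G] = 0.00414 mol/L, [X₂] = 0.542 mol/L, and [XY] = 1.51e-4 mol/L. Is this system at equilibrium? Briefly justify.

Q = [AB₃]³·[XY] / ([X₂]³·[J]²·[G]³) = (0.0637)³·(1.51e-4) / ((0.542)³·(0.0123)²·(0.00414)³) = 22800
Q = 22800 = Keq; the system is at equilibrium.

yes, at equilibrium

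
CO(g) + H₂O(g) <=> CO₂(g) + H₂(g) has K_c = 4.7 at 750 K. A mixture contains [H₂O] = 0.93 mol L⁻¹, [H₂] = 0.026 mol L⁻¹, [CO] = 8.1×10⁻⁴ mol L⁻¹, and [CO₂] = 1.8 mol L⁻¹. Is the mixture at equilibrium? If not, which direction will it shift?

no; Q > K, reaction proceeds in reverse

Q_c = [CO₂]·[H₂] / ([CO]·[H₂O]) = (1.8)·(0.026) / ((8.1×10⁻⁴)·(0.93)) = 62
Q_c = 62 > K_c = 4.7: net reverse reaction.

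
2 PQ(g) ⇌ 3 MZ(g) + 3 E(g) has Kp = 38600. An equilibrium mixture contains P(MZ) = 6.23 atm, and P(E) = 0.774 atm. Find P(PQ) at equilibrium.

At equilibrium, Kp = P(MZ)³·P(E)³ / P(PQ)² = 38600.
(6.23)³·(0.774)³ / (P(PQ))² = 38600
P(PQ)² = 0.00290 ⇒ P(PQ) = 0.0539 atm

P(PQ) = 0.0539 atm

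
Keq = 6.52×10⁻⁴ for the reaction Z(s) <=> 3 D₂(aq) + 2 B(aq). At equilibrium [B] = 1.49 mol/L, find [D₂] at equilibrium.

[D₂] = 0.0665 mol/L

(Z is a pure solid — omitted from Keq.)
At equilibrium, Keq = [D₂]³·[B]² = 6.52×10⁻⁴.
([D₂])³·(1.49)² = 6.52×10⁻⁴
[D₂]³ = 2.94×10⁻⁴ ⇒ [D₂] = 0.0665 mol/L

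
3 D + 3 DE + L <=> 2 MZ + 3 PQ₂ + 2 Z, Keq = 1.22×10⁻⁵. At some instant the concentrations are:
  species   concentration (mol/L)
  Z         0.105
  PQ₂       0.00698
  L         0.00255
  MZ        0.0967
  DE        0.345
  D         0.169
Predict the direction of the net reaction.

Q = [MZ]²·[PQ₂]³·[Z]² / ([D]³·[DE]³·[L]) = (0.0967)²·(0.00698)³·(0.105)² / ((0.169)³·(0.345)³·(0.00255)) = 6.94×10⁻⁵
Q = 6.94×10⁻⁵ > Keq = 1.22×10⁻⁵, so the reverse reaction proceeds.

in the reverse direction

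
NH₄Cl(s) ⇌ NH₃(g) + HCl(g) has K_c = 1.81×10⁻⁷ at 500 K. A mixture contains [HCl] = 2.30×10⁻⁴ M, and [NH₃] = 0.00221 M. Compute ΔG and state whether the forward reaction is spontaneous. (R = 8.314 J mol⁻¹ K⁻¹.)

ΔG = 4.29 kJ/mol; the forward reaction is non-spontaneous

(NH₄Cl is a pure solid — omitted from Q_c.)
Q_c = [NH₃]·[HCl] = (0.00221)·(2.30×10⁻⁴) = 5.08×10⁻⁷
ΔG = RT ln(Q_c/K_c) = (8.314 J mol⁻¹ K⁻¹)(500 K) × ln(5.08×10⁻⁷/1.81×10⁻⁷)
   = (4.157 kJ/mol)(1.032) = 4.29 kJ/mol
ΔG > 0, so the forward reaction is non-spontaneous (proceeds in reverse).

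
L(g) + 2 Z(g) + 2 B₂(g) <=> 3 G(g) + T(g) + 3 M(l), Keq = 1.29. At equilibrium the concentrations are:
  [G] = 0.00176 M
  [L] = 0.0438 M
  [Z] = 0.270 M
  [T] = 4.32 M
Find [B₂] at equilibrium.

[B₂] = 0.00239 M

(M is a pure liquid — omitted from Keq.)
At equilibrium, Keq = [G]³·[T] / ([L]·[Z]²·[B₂]²) = 1.29.
(0.00176)³·(4.32) / ((0.0438)·(0.270)²·([B₂])²) = 1.29
[B₂]² = 5.72e-6 ⇒ [B₂] = 0.00239 M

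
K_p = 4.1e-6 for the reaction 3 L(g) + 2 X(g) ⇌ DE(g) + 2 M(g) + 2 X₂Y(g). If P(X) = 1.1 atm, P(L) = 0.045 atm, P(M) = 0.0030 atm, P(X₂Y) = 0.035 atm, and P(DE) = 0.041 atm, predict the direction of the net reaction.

Q_p = P(DE)·P(M)²·P(X₂Y)² / (P(L)³·P(X)²) = (0.041)·(0.0030)²·(0.035)² / ((0.045)³·(1.1)²) = 4.1e-6
Q_p = 4.1e-6 = K_p, so the system is already at equilibrium.

no net change (already at equilibrium)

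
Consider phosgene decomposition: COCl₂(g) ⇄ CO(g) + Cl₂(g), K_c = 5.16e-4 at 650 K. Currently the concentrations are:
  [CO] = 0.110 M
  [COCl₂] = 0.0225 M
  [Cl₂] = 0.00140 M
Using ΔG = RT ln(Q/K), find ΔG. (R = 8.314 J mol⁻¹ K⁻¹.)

ΔG = 14.0 kJ/mol

Q_c = [CO]·[Cl₂] / [COCl₂] = (0.110)·(0.00140) / (0.0225) = 0.00684
ΔG = RT ln(Q_c/K_c) = (8.314 J mol⁻¹ K⁻¹)(650 K) × ln(0.00684/5.16e-4)
   = (5.404 kJ/mol)(2.584) = 14.0 kJ/mol
ΔG > 0, so the forward reaction is non-spontaneous (proceeds in reverse).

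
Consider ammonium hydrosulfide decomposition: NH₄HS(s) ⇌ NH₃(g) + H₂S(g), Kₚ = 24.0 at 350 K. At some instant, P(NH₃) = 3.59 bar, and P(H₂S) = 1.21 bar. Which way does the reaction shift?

(NH₄HS is a pure solid — omitted from Qₚ.)
Qₚ = P(NH₃)·P(H₂S) = (3.59)·(1.21) = 4.34
Qₚ = 4.34 < Kₚ = 24.0, so the forward reaction proceeds.

toward products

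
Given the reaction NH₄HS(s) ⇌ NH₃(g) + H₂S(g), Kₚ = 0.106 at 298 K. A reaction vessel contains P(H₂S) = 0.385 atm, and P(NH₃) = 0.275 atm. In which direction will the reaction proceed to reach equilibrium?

(NH₄HS is a pure solid — omitted from Qₚ.)
Qₚ = P(NH₃)·P(H₂S) = (0.275)·(0.385) = 0.106
Qₚ = 0.106 = Kₚ, so the system is already at equilibrium.

no net change (already at equilibrium)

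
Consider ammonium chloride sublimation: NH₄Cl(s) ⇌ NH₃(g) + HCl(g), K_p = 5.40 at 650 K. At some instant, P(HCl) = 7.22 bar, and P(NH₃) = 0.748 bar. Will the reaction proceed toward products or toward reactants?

no net change (already at equilibrium)

(NH₄Cl is a pure solid — omitted from Q_p.)
Q_p = P(NH₃)·P(HCl) = (0.748)·(7.22) = 5.40
Q_p = 5.40 = K_p, so the system is already at equilibrium.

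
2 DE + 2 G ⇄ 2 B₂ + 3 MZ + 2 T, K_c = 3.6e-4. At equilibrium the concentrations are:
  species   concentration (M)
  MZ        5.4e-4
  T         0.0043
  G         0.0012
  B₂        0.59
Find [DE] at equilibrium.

[DE] = 0.0014 M

At equilibrium, K_c = [B₂]²·[MZ]³·[T]² / ([DE]²·[G]²) = 3.6e-4.
(0.59)²·(5.4e-4)³·(0.0043)² / (([DE])²·(0.0012)²) = 3.6e-4
[DE]² = 1.96e-6 ⇒ [DE] = 0.0014 M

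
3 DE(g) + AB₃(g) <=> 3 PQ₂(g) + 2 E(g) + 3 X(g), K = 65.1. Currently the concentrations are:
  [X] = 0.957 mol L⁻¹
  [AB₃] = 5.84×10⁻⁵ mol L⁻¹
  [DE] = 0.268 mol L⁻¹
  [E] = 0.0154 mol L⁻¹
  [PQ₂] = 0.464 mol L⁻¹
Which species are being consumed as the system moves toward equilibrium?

DE, AB₃ (reactants)

Q = [PQ₂]³·[E]²·[X]³ / ([DE]³·[AB₃]) = (0.464)³·(0.0154)²·(0.957)³ / ((0.268)³·(5.84×10⁻⁵)) = 18.5
Q = 18.5 < K = 65.1: net forward reaction.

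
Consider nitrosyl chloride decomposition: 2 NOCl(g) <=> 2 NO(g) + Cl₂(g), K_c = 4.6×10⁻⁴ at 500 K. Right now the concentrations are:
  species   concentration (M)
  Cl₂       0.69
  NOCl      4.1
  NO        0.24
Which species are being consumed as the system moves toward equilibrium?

Q_c = [NO]²·[Cl₂] / [NOCl]² = (0.24)²·(0.69) / (4.1)² = 0.0024
Q_c = 0.0024 > K_c = 4.6×10⁻⁴: net reverse reaction.

NO, Cl₂ (products)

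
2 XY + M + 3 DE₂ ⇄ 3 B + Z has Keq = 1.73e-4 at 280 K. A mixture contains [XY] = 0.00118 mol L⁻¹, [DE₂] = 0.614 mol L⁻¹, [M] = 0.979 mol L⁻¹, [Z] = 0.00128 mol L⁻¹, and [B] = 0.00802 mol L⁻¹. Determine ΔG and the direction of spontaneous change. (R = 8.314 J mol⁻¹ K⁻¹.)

Q = [B]³·[Z] / ([XY]²·[M]·[DE₂]³) = (0.00802)³·(0.00128) / ((0.00118)²·(0.979)·(0.614)³) = 0.00209
ΔG = RT ln(Q/Keq) = (8.314 J mol⁻¹ K⁻¹)(280 K) × ln(0.00209/1.73e-4)
   = (2.328 kJ/mol)(2.492) = 5.80 kJ/mol
ΔG > 0, so the forward reaction is non-spontaneous (proceeds in reverse).

ΔG = 5.80 kJ/mol; the forward reaction is non-spontaneous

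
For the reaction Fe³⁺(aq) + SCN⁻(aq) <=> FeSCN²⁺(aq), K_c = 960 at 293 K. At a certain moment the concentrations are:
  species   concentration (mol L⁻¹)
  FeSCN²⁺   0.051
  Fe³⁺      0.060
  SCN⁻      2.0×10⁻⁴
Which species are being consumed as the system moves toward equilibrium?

FeSCN²⁺ (products)

Q_c = [FeSCN²⁺] / ([Fe³⁺]·[SCN⁻]) = (0.051) / ((0.060)·(2.0×10⁻⁴)) = 4200
Q_c = 4200 > K_c = 960: net reverse reaction.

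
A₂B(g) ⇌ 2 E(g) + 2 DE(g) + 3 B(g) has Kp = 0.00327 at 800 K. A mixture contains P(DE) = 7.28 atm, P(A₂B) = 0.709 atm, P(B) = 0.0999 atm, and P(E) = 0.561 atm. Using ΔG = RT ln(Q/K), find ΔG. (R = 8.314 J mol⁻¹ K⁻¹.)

ΔG = 13.1 kJ/mol

Qp = P(E)²·P(DE)²·P(B)³ / P(A₂B) = (0.561)²·(7.28)²·(0.0999)³ / (0.709) = 0.0235
ΔG = RT ln(Qp/Kp) = (8.314 J mol⁻¹ K⁻¹)(800 K) × ln(0.0235/0.00327)
   = (6.651 kJ/mol)(1.972) = 13.1 kJ/mol
ΔG > 0, so the forward reaction is non-spontaneous (proceeds in reverse).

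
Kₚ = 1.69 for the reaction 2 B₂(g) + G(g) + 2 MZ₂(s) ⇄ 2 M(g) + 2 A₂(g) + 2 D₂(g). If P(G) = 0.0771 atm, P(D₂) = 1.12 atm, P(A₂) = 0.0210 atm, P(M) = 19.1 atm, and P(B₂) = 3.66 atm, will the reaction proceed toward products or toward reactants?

(MZ₂ is a pure solid — omitted from Qₚ.)
Qₚ = P(M)²·P(A₂)²·P(D₂)² / (P(B₂)²·P(G)) = (19.1)²·(0.0210)²·(1.12)² / ((3.66)²·(0.0771)) = 0.195
Qₚ = 0.195 < Kₚ = 1.69, so the forward reaction proceeds.

forward (toward products)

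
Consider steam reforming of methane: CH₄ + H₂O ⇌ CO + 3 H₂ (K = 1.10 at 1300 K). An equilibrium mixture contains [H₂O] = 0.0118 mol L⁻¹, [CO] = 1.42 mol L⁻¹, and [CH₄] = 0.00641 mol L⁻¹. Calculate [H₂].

[H₂] = 0.0388 mol L⁻¹

At equilibrium, K = [CO]·[H₂]³ / ([CH₄]·[H₂O]) = 1.10.
(1.42)·([H₂])³ / ((0.00641)·(0.0118)) = 1.10
[H₂]³ = 5.86×10⁻⁵ ⇒ [H₂] = 0.0388 mol L⁻¹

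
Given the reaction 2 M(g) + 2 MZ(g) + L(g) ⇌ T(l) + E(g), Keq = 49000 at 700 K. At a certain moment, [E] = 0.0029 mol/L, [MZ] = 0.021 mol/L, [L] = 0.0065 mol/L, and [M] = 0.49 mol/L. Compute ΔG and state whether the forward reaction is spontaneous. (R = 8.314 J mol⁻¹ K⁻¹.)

ΔG = -14.3 kJ/mol; the forward reaction is spontaneous

(T is a pure liquid — omitted from Q.)
Q = [E] / ([M]²·[MZ]²·[L]) = (0.0029) / ((0.49)²·(0.021)²·(0.0065)) = 4210
ΔG = RT ln(Q/Keq) = (8.314 J mol⁻¹ K⁻¹)(700 K) × ln(4210/49000)
   = (5.820 kJ/mol)(-2.454) = -14.3 kJ/mol
ΔG < 0, so the forward reaction is spontaneous (proceeds forward).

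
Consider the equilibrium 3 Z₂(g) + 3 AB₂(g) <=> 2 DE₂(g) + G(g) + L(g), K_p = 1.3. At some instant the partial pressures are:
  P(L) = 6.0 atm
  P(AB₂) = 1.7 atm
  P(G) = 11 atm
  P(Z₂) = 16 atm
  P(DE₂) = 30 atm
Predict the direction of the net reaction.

Q_p = P(DE₂)²·P(G)·P(L) / (P(Z₂)³·P(AB₂)³) = (30)²·(11)·(6.0) / ((16)³·(1.7)³) = 3.0
Q_p = 3.0 > K_p = 1.3, so the reverse reaction proceeds.

toward reactants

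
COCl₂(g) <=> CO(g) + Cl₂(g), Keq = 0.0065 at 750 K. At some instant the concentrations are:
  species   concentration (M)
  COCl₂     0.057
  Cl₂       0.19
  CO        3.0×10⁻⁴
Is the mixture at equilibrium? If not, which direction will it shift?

no; Q < K, reaction proceeds forward

Q = [CO]·[Cl₂] / [COCl₂] = (3.0×10⁻⁴)·(0.19) / (0.057) = 0.0010
Q = 0.0010 < Keq = 0.0065: net forward reaction.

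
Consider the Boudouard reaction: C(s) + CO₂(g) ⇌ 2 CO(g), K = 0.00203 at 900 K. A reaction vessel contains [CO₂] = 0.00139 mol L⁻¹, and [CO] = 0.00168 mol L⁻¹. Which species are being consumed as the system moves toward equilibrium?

none (at equilibrium)

(C is a pure solid — omitted from Q.)
Q = [CO]² / [CO₂] = (0.00168)² / (0.00139) = 0.00203
Q = 0.00203 = K; the system is at equilibrium.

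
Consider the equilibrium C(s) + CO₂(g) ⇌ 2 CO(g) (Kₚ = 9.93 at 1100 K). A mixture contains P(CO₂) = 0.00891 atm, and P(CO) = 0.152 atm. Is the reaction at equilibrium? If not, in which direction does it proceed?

to the right

(C is a pure solid — omitted from Qₚ.)
Qₚ = P(CO)² / P(CO₂) = (0.152)² / (0.00891) = 2.59
Qₚ = 2.59 < Kₚ = 9.93, so the forward reaction proceeds.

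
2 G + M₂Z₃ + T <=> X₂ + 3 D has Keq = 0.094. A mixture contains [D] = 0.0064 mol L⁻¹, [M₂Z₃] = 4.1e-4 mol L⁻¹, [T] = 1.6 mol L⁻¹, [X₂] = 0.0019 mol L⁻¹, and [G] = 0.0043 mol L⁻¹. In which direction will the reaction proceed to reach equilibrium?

forward (toward products)

Q = [X₂]·[D]³ / ([G]²·[M₂Z₃]·[T]) = (0.0019)·(0.0064)³ / ((0.0043)²·(4.1e-4)·(1.6)) = 0.041
Q = 0.041 < Keq = 0.094, so the forward reaction proceeds.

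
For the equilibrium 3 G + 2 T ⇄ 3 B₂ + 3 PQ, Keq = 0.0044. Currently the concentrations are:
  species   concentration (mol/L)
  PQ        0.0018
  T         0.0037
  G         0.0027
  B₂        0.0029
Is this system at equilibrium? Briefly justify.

Q = [B₂]³·[PQ]³ / ([G]³·[T]²) = (0.0029)³·(0.0018)³ / ((0.0027)³·(0.0037)²) = 5.3×10⁻⁴
Q = 5.3×10⁻⁴ < Keq = 0.0044: net forward reaction.

no; Q < K, reaction proceeds forward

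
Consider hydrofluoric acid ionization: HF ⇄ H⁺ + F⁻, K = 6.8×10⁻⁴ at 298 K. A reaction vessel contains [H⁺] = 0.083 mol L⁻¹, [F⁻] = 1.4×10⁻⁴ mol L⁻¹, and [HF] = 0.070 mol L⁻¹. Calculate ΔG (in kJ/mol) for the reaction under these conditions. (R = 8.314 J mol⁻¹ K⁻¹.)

ΔG = -3.49 kJ/mol

Q = [H⁺]·[F⁻] / [HF] = (0.083)·(1.4×10⁻⁴) / (0.070) = 1.66×10⁻⁴
ΔG = RT ln(Q/K) = (8.314 J mol⁻¹ K⁻¹)(298 K) × ln(1.66×10⁻⁴/6.8×10⁻⁴)
   = (2.478 kJ/mol)(-1.410) = -3.49 kJ/mol
ΔG < 0, so the forward reaction is spontaneous (proceeds forward).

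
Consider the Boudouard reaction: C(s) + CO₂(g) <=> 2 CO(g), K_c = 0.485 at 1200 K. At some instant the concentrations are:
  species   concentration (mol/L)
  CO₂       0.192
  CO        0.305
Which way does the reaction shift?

at equilibrium

(C is a pure solid — omitted from Q_c.)
Q_c = [CO]² / [CO₂] = (0.305)² / (0.192) = 0.485
Q_c = 0.485 = K_c, so the system is already at equilibrium.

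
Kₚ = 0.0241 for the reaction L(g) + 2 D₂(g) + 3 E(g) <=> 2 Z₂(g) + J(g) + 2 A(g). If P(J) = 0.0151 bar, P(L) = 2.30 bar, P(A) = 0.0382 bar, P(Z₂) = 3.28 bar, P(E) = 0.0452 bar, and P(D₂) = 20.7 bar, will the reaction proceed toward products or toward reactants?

Qₚ = P(Z₂)²·P(J)·P(A)² / (P(L)·P(D₂)²·P(E)³) = (3.28)²·(0.0151)·(0.0382)² / ((2.30)·(20.7)²·(0.0452)³) = 0.00260
Qₚ = 0.00260 < Kₚ = 0.0241, so the forward reaction proceeds.

in the forward direction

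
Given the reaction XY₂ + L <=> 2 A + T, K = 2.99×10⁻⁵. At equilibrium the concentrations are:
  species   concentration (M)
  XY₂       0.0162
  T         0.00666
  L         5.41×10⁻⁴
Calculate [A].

[A] = 1.98×10⁻⁴ M

At equilibrium, K = [A]²·[T] / ([XY₂]·[L]) = 2.99×10⁻⁵.
([A])²·(0.00666) / ((0.0162)·(5.41×10⁻⁴)) = 2.99×10⁻⁵
[A]² = 3.93×10⁻⁸ ⇒ [A] = 1.98×10⁻⁴ M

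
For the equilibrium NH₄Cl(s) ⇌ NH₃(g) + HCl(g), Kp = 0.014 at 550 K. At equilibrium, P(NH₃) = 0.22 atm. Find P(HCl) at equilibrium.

(NH₄Cl is a pure solid — omitted from Kp.)
At equilibrium, Kp = P(NH₃)·P(HCl) = 0.014.
(0.22)·(P(HCl)) = 0.014
P(HCl) = 0.0636 = 0.064 atm

P(HCl) = 0.064 atm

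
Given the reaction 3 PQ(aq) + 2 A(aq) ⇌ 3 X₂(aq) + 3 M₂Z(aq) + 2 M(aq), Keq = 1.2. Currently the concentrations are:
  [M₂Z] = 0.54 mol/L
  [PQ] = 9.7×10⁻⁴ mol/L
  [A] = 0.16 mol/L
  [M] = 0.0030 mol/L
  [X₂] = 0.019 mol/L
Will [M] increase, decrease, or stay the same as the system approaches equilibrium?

increase

Q = [X₂]³·[M₂Z]³·[M]² / ([PQ]³·[A]²) = (0.019)³·(0.54)³·(0.0030)² / ((9.7×10⁻⁴)³·(0.16)²) = 0.42
Q = 0.42 < Keq = 1.2: net forward reaction.
M is a product, so it increases.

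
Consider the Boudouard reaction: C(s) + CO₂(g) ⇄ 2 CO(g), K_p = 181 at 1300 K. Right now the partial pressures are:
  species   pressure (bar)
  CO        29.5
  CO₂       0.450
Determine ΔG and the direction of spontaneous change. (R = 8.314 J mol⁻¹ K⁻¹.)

ΔG = 25.6 kJ/mol; the forward reaction is non-spontaneous

(C is a pure solid — omitted from Q_p.)
Q_p = P(CO)² / P(CO₂) = (29.5)² / (0.450) = 1930
ΔG = RT ln(Q_p/K_p) = (8.314 J mol⁻¹ K⁻¹)(1300 K) × ln(1930/181)
   = (10.81 kJ/mol)(2.367) = 25.6 kJ/mol
ΔG > 0, so the forward reaction is non-spontaneous (proceeds in reverse).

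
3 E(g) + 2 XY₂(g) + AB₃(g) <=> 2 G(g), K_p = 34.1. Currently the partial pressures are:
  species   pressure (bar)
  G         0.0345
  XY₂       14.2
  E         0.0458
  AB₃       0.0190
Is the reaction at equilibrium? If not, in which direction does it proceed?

Q_p = P(G)² / (P(E)³·P(XY₂)²·P(AB₃)) = (0.0345)² / ((0.0458)³·(14.2)²·(0.0190)) = 3.23
Q_p = 3.23 < K_p = 34.1, so the forward reaction proceeds.

toward products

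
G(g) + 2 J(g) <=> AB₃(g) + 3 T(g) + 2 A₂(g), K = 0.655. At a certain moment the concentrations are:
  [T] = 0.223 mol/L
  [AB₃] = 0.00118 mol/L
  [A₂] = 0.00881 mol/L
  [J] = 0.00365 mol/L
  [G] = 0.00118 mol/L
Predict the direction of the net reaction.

to the right

Q = [AB₃]·[T]³·[A₂]² / ([G]·[J]²) = (0.00118)·(0.223)³·(0.00881)² / ((0.00118)·(0.00365)²) = 0.0646
Q = 0.0646 < K = 0.655, so the forward reaction proceeds.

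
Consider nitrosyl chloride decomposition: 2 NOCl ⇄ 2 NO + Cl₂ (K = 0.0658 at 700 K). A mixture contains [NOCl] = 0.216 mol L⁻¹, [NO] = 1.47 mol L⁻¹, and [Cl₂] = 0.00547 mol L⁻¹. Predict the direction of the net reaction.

Q = [NO]²·[Cl₂] / [NOCl]² = (1.47)²·(0.00547) / (0.216)² = 0.253
Q = 0.253 > K = 0.0658, so the reverse reaction proceeds.

in the reverse direction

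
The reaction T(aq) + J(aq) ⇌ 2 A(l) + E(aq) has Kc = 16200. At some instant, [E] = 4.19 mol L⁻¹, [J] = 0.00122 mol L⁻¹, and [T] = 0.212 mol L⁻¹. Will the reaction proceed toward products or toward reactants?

neither direction; the system is at equilibrium

(A is a pure liquid — omitted from Qc.)
Qc = [E] / ([T]·[J]) = (4.19) / ((0.212)·(0.00122)) = 16200
Qc = 16200 = Kc, so the system is already at equilibrium.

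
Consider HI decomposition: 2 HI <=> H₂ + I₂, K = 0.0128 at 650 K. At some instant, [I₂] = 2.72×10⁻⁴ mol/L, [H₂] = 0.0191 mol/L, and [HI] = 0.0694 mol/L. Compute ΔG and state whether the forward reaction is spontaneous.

ΔG = -13.4 kJ/mol; the forward reaction is spontaneous

Q = [H₂]·[I₂] / [HI]² = (0.0191)·(2.72×10⁻⁴) / (0.0694)² = 0.00108
ΔG = RT ln(Q/K) = (8.314 J mol⁻¹ K⁻¹)(650 K) × ln(0.00108/0.0128)
   = (5.404 kJ/mol)(-2.472) = -13.4 kJ/mol
ΔG < 0, so the forward reaction is spontaneous (proceeds forward).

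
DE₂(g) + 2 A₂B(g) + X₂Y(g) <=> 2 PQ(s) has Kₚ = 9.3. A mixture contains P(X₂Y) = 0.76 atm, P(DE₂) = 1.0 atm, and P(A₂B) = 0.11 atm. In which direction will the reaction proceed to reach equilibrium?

(PQ is a pure solid — omitted from Qₚ.)
Qₚ = 1 / (P(DE₂)·P(A₂B)²·P(X₂Y)) = 1 / ((1.0)·(0.11)²·(0.76)) = 110
Qₚ = 110 > Kₚ = 9.3, so the reverse reaction proceeds.

reverse (toward reactants)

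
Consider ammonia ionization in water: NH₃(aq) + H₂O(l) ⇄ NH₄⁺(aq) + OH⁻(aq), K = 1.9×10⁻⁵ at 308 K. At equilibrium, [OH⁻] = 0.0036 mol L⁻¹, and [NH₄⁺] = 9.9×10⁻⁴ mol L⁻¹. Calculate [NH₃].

(H₂O is a pure liquid — omitted from K.)
At equilibrium, K = [NH₄⁺]·[OH⁻] / [NH₃] = 1.9×10⁻⁵.
(9.9×10⁻⁴)·(0.0036) / ([NH₃]) = 1.9×10⁻⁵
[NH₃] = 0.188 = 0.19 mol L⁻¹

[NH₃] = 0.19 mol L⁻¹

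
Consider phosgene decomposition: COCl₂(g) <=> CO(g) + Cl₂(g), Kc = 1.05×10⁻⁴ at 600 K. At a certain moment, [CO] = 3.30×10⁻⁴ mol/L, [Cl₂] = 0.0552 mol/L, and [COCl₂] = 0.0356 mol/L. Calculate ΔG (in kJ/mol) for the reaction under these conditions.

ΔG = 7.90 kJ/mol

Qc = [CO]·[Cl₂] / [COCl₂] = (3.30×10⁻⁴)·(0.0552) / (0.0356) = 5.12×10⁻⁴
ΔG = RT ln(Qc/Kc) = (8.314 J mol⁻¹ K⁻¹)(600 K) × ln(5.12×10⁻⁴/1.05×10⁻⁴)
   = (4.988 kJ/mol)(1.584) = 7.90 kJ/mol
ΔG > 0, so the forward reaction is non-spontaneous (proceeds in reverse).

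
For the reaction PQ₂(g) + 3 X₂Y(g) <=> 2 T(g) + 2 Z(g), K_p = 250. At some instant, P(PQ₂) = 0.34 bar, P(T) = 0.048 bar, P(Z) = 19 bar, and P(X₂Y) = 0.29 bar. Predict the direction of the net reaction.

Q_p = P(T)²·P(Z)² / (P(PQ₂)·P(X₂Y)³) = (0.048)²·(19)² / ((0.34)·(0.29)³) = 100
Q_p = 100 < K_p = 250, so the forward reaction proceeds.

toward products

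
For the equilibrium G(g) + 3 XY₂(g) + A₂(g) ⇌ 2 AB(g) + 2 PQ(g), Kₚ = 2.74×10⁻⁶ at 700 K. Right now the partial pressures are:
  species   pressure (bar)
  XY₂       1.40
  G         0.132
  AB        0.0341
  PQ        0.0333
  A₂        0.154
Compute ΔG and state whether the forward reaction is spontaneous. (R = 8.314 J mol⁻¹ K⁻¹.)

ΔG = 12.4 kJ/mol; the forward reaction is non-spontaneous

Qₚ = P(AB)²·P(PQ)² / (P(G)·P(XY₂)³·P(A₂)) = (0.0341)²·(0.0333)² / ((0.132)·(1.40)³·(0.154)) = 2.31×10⁻⁵
ΔG = RT ln(Qₚ/Kₚ) = (8.314 J mol⁻¹ K⁻¹)(700 K) × ln(2.31×10⁻⁵/2.74×10⁻⁶)
   = (5.820 kJ/mol)(2.132) = 12.4 kJ/mol
ΔG > 0, so the forward reaction is non-spontaneous (proceeds in reverse).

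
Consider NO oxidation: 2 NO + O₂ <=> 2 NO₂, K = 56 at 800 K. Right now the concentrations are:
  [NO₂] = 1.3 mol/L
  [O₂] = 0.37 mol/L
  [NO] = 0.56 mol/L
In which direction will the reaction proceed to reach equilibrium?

Q = [NO₂]² / ([NO]²·[O₂]) = (1.3)² / ((0.56)²·(0.37)) = 15
Q = 15 < K = 56, so the forward reaction proceeds.

toward products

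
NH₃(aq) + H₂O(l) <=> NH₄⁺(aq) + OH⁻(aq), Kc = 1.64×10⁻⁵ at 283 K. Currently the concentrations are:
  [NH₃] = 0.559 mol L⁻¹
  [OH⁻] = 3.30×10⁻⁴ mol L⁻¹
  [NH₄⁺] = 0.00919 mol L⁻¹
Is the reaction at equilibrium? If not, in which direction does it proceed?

to the right

(H₂O is a pure liquid — omitted from Qc.)
Qc = [NH₄⁺]·[OH⁻] / [NH₃] = (0.00919)·(3.30×10⁻⁴) / (0.559) = 5.43×10⁻⁶
Qc = 5.43×10⁻⁶ < Kc = 1.64×10⁻⁵, so the forward reaction proceeds.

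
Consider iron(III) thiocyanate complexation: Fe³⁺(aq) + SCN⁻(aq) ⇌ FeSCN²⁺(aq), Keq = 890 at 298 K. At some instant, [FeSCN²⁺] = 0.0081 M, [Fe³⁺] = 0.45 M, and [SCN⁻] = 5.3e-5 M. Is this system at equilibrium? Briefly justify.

no; Q < K, reaction proceeds forward

Q = [FeSCN²⁺] / ([Fe³⁺]·[SCN⁻]) = (0.0081) / ((0.45)·(5.3e-5)) = 340
Q = 340 < Keq = 890: net forward reaction.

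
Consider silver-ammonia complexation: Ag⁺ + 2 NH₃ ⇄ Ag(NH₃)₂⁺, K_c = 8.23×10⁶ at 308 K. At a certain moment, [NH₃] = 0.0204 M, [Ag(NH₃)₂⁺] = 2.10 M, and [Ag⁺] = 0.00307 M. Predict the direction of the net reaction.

toward products

Q_c = [Ag(NH₃)₂⁺] / ([Ag⁺]·[NH₃]²) = (2.10) / ((0.00307)·(0.0204)²) = 1.64×10⁶
Q_c = 1.64×10⁶ < K_c = 8.23×10⁶, so the forward reaction proceeds.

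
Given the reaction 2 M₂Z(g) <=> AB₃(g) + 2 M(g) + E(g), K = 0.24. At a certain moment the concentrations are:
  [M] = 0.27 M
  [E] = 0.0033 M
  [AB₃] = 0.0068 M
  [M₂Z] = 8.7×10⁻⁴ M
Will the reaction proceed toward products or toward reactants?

toward reactants

Q = [AB₃]·[M]²·[E] / [M₂Z]² = (0.0068)·(0.27)²·(0.0033) / (8.7×10⁻⁴)² = 2.2
Q = 2.2 > K = 0.24, so the reverse reaction proceeds.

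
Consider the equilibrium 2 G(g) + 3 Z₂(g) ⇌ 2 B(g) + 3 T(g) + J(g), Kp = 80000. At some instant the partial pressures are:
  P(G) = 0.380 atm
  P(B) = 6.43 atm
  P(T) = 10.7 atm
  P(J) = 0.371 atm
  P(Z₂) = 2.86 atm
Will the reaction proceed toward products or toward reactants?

Qp = P(B)²·P(T)³·P(J) / (P(G)²·P(Z₂)³) = (6.43)²·(10.7)³·(0.371) / ((0.380)²·(2.86)³) = 5560
Qp = 5560 < Kp = 80000, so the forward reaction proceeds.

toward products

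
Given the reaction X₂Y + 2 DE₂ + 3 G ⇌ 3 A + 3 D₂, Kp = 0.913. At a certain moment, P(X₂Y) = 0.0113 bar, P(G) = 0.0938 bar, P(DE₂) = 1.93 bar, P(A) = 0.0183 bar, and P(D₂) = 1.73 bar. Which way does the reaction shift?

Qp = P(A)³·P(D₂)³ / (P(X₂Y)·P(DE₂)²·P(G)³) = (0.0183)³·(1.73)³ / ((0.0113)·(1.93)²·(0.0938)³) = 0.913
Qp = 0.913 = Kp, so the system is already at equilibrium.

at equilibrium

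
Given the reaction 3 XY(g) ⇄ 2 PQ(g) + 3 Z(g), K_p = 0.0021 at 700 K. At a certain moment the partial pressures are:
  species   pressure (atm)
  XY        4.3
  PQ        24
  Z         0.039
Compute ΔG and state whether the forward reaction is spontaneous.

ΔG = -9.23 kJ/mol; the forward reaction is spontaneous

Q_p = P(PQ)²·P(Z)³ / P(XY)³ = (24)²·(0.039)³ / (4.3)³ = 4.30×10⁻⁴
ΔG = RT ln(Q_p/K_p) = (8.314 J mol⁻¹ K⁻¹)(700 K) × ln(4.30×10⁻⁴/0.0021)
   = (5.820 kJ/mol)(-1.586) = -9.23 kJ/mol
ΔG < 0, so the forward reaction is spontaneous (proceeds forward).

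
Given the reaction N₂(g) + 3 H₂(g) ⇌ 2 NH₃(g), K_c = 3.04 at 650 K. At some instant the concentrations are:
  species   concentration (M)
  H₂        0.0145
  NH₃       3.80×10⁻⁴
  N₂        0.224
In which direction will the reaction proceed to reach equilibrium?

Q_c = [NH₃]² / ([N₂]·[H₂]³) = (3.80×10⁻⁴)² / ((0.224)·(0.0145)³) = 0.211
Q_c = 0.211 < K_c = 3.04, so the forward reaction proceeds.

in the forward direction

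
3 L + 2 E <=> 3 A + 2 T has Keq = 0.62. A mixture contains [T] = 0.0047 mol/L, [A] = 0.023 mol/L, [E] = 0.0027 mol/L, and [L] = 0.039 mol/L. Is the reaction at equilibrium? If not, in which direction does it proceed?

neither direction; the system is at equilibrium

Q = [A]³·[T]² / ([L]³·[E]²) = (0.023)³·(0.0047)² / ((0.039)³·(0.0027)²) = 0.62
Q = 0.62 = Keq, so the system is already at equilibrium.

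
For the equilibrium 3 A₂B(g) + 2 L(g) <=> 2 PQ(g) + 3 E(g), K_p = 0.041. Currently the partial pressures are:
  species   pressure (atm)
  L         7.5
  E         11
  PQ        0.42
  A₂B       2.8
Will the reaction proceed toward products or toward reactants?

Q_p = P(PQ)²·P(E)³ / (P(A₂B)³·P(L)²) = (0.42)²·(11)³ / ((2.8)³·(7.5)²) = 0.19
Q_p = 0.19 > K_p = 0.041, so the reverse reaction proceeds.

to the left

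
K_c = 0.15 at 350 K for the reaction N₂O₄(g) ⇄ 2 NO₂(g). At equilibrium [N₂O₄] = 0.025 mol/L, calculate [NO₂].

[NO₂] = 0.061 mol/L

At equilibrium, K_c = [NO₂]² / [N₂O₄] = 0.15.
([NO₂])² / (0.025) = 0.15
[NO₂]² = 0.00375 ⇒ [NO₂] = 0.061 mol/L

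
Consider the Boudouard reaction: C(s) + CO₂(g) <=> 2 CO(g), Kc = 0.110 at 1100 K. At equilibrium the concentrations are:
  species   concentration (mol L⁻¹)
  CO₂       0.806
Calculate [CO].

[CO] = 0.298 mol L⁻¹

(C is a pure solid — omitted from Kc.)
At equilibrium, Kc = [CO]² / [CO₂] = 0.110.
([CO])² / (0.806) = 0.110
[CO]² = 0.0887 ⇒ [CO] = 0.298 mol L⁻¹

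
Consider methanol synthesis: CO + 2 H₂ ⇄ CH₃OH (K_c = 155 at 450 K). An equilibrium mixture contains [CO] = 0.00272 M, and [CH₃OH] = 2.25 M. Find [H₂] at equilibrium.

[H₂] = 2.31 M

At equilibrium, K_c = [CH₃OH] / ([CO]·[H₂]²) = 155.
(2.25) / ((0.00272)·([H₂])²) = 155
[H₂]² = 5.34 ⇒ [H₂] = 2.31 M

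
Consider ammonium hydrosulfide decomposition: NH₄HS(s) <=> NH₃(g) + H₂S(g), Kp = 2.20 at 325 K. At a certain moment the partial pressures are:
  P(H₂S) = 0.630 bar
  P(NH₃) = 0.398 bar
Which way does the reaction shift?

forward (toward products)

(NH₄HS is a pure solid — omitted from Qp.)
Qp = P(NH₃)·P(H₂S) = (0.398)·(0.630) = 0.251
Qp = 0.251 < Kp = 2.20, so the forward reaction proceeds.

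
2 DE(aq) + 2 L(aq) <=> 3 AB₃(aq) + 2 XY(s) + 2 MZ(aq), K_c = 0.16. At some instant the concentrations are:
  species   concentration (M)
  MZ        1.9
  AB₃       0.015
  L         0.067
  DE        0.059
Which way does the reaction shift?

to the left

(XY is a pure solid — omitted from Q_c.)
Q_c = [AB₃]³·[MZ]² / ([DE]²·[L]²) = (0.015)³·(1.9)² / ((0.059)²·(0.067)²) = 0.78
Q_c = 0.78 > K_c = 0.16, so the reverse reaction proceeds.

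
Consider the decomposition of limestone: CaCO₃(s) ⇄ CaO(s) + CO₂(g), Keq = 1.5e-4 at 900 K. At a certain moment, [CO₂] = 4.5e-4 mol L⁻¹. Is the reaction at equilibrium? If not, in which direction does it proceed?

in the reverse direction

(CaCO₃, CaO are pure solids — omitted from Q.)
Q = [CO₂] = 4.5e-4
Q = 4.5e-4 > Keq = 1.5e-4, so the reverse reaction proceeds.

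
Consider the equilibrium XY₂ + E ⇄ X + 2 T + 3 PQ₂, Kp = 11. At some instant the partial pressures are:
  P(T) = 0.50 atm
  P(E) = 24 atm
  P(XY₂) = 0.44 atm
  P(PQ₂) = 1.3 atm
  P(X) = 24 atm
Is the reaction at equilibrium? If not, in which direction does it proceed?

Qp = P(X)·P(T)²·P(PQ₂)³ / (P(XY₂)·P(E)) = (24)·(0.50)²·(1.3)³ / ((0.44)·(24)) = 1.2
Qp = 1.2 < Kp = 11, so the forward reaction proceeds.

toward products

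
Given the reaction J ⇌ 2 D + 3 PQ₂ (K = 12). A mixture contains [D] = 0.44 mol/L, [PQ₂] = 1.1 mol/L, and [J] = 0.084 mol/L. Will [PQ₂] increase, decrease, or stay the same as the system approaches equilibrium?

increase

Q = [D]²·[PQ₂]³ / [J] = (0.44)²·(1.1)³ / (0.084) = 3.1
Q = 3.1 < K = 12: net forward reaction.
PQ₂ is a product, so it increases.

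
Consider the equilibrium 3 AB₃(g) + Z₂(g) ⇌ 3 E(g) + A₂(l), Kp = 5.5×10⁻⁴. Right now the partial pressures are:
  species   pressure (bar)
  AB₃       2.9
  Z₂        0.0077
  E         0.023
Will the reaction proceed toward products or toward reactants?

(A₂ is a pure liquid — omitted from Qp.)
Qp = P(E)³ / (P(AB₃)³·P(Z₂)) = (0.023)³ / ((2.9)³·(0.0077)) = 6.5×10⁻⁵
Qp = 6.5×10⁻⁵ < Kp = 5.5×10⁻⁴, so the forward reaction proceeds.

to the right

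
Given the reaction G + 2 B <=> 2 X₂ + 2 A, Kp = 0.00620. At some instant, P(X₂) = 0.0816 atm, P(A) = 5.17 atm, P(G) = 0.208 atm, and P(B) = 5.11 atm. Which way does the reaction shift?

Qp = P(X₂)²·P(A)² / (P(G)·P(B)²) = (0.0816)²·(5.17)² / ((0.208)·(5.11)²) = 0.0328
Qp = 0.0328 > Kp = 0.00620, so the reverse reaction proceeds.

reverse (toward reactants)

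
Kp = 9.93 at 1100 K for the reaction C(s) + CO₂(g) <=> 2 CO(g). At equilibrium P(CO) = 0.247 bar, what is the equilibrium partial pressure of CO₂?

(C is a pure solid — omitted from Kp.)
At equilibrium, Kp = P(CO)² / P(CO₂) = 9.93.
(0.247)² / (P(CO₂)) = 9.93
P(CO₂) = 0.00614 bar

P(CO₂) = 0.00614 bar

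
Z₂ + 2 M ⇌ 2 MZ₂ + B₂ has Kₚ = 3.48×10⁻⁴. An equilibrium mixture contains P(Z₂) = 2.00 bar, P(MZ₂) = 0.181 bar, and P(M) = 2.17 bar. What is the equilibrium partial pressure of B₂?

At equilibrium, Kₚ = P(MZ₂)²·P(B₂) / (P(Z₂)·P(M)²) = 3.48×10⁻⁴.
(0.181)²·(P(B₂)) / ((2.00)·(2.17)²) = 3.48×10⁻⁴
P(B₂) = 0.100 bar

P(B₂) = 0.100 bar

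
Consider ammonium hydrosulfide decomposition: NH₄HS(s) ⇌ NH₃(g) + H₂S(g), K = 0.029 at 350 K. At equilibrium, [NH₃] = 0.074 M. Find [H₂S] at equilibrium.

(NH₄HS is a pure solid — omitted from K.)
At equilibrium, K = [NH₃]·[H₂S] = 0.029.
(0.074)·([H₂S]) = 0.029
[H₂S] = 0.392 = 0.39 M

[H₂S] = 0.39 M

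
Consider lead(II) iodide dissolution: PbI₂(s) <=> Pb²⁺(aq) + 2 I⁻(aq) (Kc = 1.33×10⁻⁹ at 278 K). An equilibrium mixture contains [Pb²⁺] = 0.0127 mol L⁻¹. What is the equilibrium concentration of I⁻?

(PbI₂ is a pure solid — omitted from Kc.)
At equilibrium, Kc = [Pb²⁺]·[I⁻]² = 1.33×10⁻⁹.
(0.0127)·([I⁻])² = 1.33×10⁻⁹
[I⁻]² = 1.05×10⁻⁷ ⇒ [I⁻] = 3.24×10⁻⁴ mol L⁻¹

[I⁻] = 3.24×10⁻⁴ mol L⁻¹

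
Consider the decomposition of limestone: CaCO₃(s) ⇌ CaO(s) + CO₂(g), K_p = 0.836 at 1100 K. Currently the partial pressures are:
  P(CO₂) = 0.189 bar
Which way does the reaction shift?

(CaCO₃, CaO are pure solids — omitted from Q_p.)
Q_p = P(CO₂) = 0.189
Q_p = 0.189 < K_p = 0.836, so the forward reaction proceeds.

to the right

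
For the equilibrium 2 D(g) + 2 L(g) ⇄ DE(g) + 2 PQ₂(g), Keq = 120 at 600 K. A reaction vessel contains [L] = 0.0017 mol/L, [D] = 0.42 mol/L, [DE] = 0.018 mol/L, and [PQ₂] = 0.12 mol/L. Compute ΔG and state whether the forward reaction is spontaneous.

ΔG = 7.20 kJ/mol; the forward reaction is non-spontaneous

Q = [DE]·[PQ₂]² / ([D]²·[L]²) = (0.018)·(0.12)² / ((0.42)²·(0.0017)²) = 508
ΔG = RT ln(Q/Keq) = (8.314 J mol⁻¹ K⁻¹)(600 K) × ln(508/120)
   = (4.988 kJ/mol)(1.443) = 7.20 kJ/mol
ΔG > 0, so the forward reaction is non-spontaneous (proceeds in reverse).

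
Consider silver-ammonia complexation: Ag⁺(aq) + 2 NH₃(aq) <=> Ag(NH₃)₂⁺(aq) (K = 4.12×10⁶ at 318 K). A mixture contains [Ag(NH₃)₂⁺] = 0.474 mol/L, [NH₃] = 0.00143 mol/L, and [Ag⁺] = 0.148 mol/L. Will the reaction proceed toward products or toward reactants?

Q = [Ag(NH₃)₂⁺] / ([Ag⁺]·[NH₃]²) = (0.474) / ((0.148)·(0.00143)²) = 1.57×10⁶
Q = 1.57×10⁶ < K = 4.12×10⁶, so the forward reaction proceeds.

to the right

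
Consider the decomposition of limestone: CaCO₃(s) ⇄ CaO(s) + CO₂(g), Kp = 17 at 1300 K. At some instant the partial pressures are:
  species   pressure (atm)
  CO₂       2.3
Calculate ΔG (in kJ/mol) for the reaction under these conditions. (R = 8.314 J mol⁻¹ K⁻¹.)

ΔG = -21.6 kJ/mol

(CaCO₃, CaO are pure solids — omitted from Qp.)
Qp = P(CO₂) = 2.30
ΔG = RT ln(Qp/Kp) = (8.314 J mol⁻¹ K⁻¹)(1300 K) × ln(2.30/17)
   = (10.81 kJ/mol)(-2.000) = -21.6 kJ/mol
ΔG < 0, so the forward reaction is spontaneous (proceeds forward).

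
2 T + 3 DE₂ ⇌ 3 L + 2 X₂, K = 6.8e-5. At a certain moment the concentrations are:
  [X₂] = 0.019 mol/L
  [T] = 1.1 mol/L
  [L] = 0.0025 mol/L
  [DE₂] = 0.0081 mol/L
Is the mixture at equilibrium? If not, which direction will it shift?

Q = [L]³·[X₂]² / ([T]²·[DE₂]³) = (0.0025)³·(0.019)² / ((1.1)²·(0.0081)³) = 8.8e-6
Q = 8.8e-6 < K = 6.8e-5: net forward reaction.

no; Q < K, reaction proceeds forward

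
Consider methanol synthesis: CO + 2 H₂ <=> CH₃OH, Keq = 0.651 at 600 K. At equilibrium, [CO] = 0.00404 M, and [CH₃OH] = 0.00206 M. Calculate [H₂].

At equilibrium, Keq = [CH₃OH] / ([CO]·[H₂]²) = 0.651.
(0.00206) / ((0.00404)·([H₂])²) = 0.651
[H₂]² = 0.783 ⇒ [H₂] = 0.885 M

[H₂] = 0.885 M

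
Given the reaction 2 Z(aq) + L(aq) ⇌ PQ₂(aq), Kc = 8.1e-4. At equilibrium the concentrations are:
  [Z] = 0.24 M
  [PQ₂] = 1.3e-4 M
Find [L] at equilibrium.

[L] = 2.8 M

At equilibrium, Kc = [PQ₂] / ([Z]²·[L]) = 8.1e-4.
(1.3e-4) / ((0.24)²·([L])) = 8.1e-4
[L] = 2.79 = 2.8 M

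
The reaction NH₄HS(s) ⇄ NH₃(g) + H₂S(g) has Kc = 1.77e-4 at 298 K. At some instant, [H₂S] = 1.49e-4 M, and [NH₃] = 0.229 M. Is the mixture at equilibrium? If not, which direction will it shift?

no; Q < K, reaction proceeds forward

(NH₄HS is a pure solid — omitted from Qc.)
Qc = [NH₃]·[H₂S] = (0.229)·(1.49e-4) = 3.41e-5
Qc = 3.41e-5 < Kc = 1.77e-4: net forward reaction.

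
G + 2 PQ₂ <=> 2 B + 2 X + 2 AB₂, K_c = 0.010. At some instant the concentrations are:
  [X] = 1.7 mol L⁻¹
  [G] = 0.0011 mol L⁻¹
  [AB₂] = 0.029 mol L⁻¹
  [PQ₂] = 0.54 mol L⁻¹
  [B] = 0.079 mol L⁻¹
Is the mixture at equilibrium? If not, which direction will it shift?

Q_c = [B]²·[X]²·[AB₂]² / ([G]·[PQ₂]²) = (0.079)²·(1.7)²·(0.029)² / ((0.0011)·(0.54)²) = 0.047
Q_c = 0.047 > K_c = 0.010: net reverse reaction.

no; Q > K, reaction proceeds in reverse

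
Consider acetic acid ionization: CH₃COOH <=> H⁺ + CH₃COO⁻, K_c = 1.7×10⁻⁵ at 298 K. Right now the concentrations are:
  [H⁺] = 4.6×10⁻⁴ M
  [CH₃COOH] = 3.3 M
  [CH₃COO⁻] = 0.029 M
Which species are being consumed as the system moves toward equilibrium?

CH₃COOH (reactants)

Q_c = [H⁺]·[CH₃COO⁻] / [CH₃COOH] = (4.6×10⁻⁴)·(0.029) / (3.3) = 4.0×10⁻⁶
Q_c = 4.0×10⁻⁶ < K_c = 1.7×10⁻⁵: net forward reaction.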